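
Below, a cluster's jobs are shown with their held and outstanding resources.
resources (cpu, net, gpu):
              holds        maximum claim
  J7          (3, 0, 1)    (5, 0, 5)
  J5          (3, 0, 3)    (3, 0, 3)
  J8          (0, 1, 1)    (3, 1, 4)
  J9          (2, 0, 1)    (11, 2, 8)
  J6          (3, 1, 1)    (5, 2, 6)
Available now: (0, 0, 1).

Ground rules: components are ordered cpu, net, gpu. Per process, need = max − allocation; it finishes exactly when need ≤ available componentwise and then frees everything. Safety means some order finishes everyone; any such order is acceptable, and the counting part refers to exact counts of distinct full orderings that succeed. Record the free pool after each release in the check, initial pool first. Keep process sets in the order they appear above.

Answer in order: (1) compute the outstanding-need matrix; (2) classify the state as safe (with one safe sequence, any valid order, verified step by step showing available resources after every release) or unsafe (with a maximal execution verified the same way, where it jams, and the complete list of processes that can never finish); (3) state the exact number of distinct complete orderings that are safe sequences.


(1) Remaining need (order cpu, net, gpu):
  J7: (2, 0, 4)
  J5: (0, 0, 0)
  J8: (3, 0, 3)
  J9: (9, 2, 7)
  J6: (2, 1, 5)
(2) The state is SAFE; one workable sequence: J5, J8, J7, J6, J9.
Key observation: the order's first zero-slack moment is J8 ((3, 0, 3) needed, (3, 0, 4) free — a requested resource with nothing to spare).
Verifying each step:
  pool = (0, 0, 1)
  run J5 (needs (0, 0, 0), free (0, 0, 1)); after release of (3, 0, 3) the pool is (3, 0, 4)
  run J8 (needs (3, 0, 3), free (3, 0, 4)); after release of (0, 1, 1) the pool is (3, 1, 5)
  run J7 (needs (2, 0, 4), free (3, 1, 5)); after release of (3, 0, 1) the pool is (6, 1, 6)
  run J6 (needs (2, 1, 5), free (6, 1, 6)); after release of (3, 1, 1) the pool is (9, 2, 7)
  run J9 (needs (9, 2, 7), free (9, 2, 7)); after release of (2, 0, 1) the pool is (11, 2, 8)
(3) Exactly 3 of the possible complete orderings are safe sequences.


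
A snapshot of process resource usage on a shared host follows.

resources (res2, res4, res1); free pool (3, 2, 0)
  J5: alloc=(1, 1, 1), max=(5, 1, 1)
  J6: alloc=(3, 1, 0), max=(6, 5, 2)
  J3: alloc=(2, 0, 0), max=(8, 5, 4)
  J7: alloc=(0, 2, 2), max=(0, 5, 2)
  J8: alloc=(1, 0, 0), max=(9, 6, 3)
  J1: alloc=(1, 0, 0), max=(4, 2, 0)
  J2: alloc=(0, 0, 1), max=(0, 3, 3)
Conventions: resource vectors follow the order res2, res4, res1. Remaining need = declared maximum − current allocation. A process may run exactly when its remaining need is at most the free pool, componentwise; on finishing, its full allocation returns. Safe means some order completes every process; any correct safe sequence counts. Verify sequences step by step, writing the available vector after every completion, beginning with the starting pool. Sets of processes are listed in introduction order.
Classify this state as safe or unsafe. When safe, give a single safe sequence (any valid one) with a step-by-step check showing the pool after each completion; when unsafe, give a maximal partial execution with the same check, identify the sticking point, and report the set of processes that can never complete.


SAFE. One safe sequence: J1, J5, J7, J6, J2, J3, J8.
Key observation: reading the order forward, J1 is the first process whose need (3, 2, 0) meets the free pool (3, 2, 0) exactly on a resource it requests.
Walking it through:
  pool = (3, 2, 0)
  run J1 (needs (3, 2, 0), free (3, 2, 0)); after release of (1, 0, 0) the pool is (4, 2, 0)
  run J5 (needs (4, 0, 0), free (4, 2, 0)); after release of (1, 1, 1) the pool is (5, 3, 1)
  run J7 (needs (0, 3, 0), free (5, 3, 1)); after release of (0, 2, 2) the pool is (5, 5, 3)
  run J6 (needs (3, 4, 2), free (5, 5, 3)); after release of (3, 1, 0) the pool is (8, 6, 3)
  run J2 (needs (0, 3, 2), free (8, 6, 3)); after release of (0, 0, 1) the pool is (8, 6, 4)
  run J3 (needs (6, 5, 4), free (8, 6, 4)); after release of (2, 0, 0) the pool is (10, 6, 4)
  run J8 (needs (8, 6, 3), free (10, 6, 4)); after release of (1, 0, 0) the pool is (11, 6, 4)


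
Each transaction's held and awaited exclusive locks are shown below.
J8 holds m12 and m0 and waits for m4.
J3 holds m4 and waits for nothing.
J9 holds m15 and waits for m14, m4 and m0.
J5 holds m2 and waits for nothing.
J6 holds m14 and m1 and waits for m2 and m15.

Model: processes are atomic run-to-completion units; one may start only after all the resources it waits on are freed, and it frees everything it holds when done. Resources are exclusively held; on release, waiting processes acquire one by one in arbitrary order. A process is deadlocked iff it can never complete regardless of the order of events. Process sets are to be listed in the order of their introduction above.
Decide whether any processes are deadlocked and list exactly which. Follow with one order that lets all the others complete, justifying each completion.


Deadlocked set: J9 and J6.
Key observation: nobody on the ring J9 -> J6 -> J9 can start until another member finishes, which never happens; no other process is dragged down with it.
The rest can finish in the order J3, J8, J5.
Walking it through:
  J3 waits on nothing -> runs at once and releases m4
  run J8 (all its waits — m4 — are resolved); releases m12 and m0
  J5 waits on nothing -> runs at once and releases m2


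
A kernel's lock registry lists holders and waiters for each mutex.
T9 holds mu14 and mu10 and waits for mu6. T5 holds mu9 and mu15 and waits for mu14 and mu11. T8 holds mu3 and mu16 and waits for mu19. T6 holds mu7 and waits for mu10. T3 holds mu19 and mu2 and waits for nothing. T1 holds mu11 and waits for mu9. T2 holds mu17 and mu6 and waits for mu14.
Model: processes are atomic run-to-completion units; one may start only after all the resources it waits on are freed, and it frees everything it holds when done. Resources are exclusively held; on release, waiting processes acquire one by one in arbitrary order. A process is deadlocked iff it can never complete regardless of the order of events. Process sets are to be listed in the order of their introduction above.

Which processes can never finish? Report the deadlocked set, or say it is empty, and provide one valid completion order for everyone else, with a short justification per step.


Deadlocked set: T9, T5, T6, T1 and T2.
Key observation: the wait chain closes on itself along T9 -> T2 -> T9; T5 and T1 are caught in further circular waits and T6 waits into the deadlock from upstream.
The rest can finish in the order T3, T8.
Verifying each step:
  T3 waits on nothing -> runs at once and releases mu19 and mu2
  T8 waits on mu19 — all released -> runs and releases mu3 and mu16


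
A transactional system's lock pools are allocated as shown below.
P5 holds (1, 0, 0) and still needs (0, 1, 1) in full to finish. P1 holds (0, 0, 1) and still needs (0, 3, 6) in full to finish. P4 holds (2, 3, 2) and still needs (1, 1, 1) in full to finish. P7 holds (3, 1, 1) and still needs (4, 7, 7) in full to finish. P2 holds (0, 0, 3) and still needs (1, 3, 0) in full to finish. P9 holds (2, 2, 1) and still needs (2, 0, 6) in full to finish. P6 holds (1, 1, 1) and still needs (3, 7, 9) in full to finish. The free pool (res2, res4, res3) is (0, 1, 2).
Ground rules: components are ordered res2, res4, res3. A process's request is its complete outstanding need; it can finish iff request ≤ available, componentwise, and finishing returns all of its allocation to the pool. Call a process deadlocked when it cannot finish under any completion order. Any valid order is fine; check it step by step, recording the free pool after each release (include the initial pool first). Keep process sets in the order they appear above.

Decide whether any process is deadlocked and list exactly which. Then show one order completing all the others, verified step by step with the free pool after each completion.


The deadlocked set is P7 and P6.
Key observation: even finishing P5, P4, P2, P1, P9 leaves just (5, 6, 9) free — too little res4 for any of the remaining processes.
The rest can finish in the order P5, P4, P2, P1, P9. Verifying each step:
  pool = (0, 1, 2)
  P5 needs (0, 1, 1) <= (0, 1, 2) -> finishes; pool += (1, 0, 0) = (1, 1, 2)
  P4 needs (1, 1, 1) <= (1, 1, 2) -> finishes; pool += (2, 3, 2) = (3, 4, 4)
  P2 needs (1, 3, 0) <= (3, 4, 4) -> finishes; pool += (0, 0, 3) = (3, 4, 7)
  P1 needs (0, 3, 6) <= (3, 4, 7) -> finishes; pool += (0, 0, 1) = (3, 4, 8)
  P9 needs (2, 0, 6) <= (3, 4, 8) -> finishes; pool += (2, 2, 1) = (5, 6, 9)
None of the blocked processes ever fits:
  P7 cannot run: need (4, 7, 7) vs free (5, 6, 9) (insufficient res4)
  P6 cannot run: need (3, 7, 9) vs free (5, 6, 9) (insufficient res4)


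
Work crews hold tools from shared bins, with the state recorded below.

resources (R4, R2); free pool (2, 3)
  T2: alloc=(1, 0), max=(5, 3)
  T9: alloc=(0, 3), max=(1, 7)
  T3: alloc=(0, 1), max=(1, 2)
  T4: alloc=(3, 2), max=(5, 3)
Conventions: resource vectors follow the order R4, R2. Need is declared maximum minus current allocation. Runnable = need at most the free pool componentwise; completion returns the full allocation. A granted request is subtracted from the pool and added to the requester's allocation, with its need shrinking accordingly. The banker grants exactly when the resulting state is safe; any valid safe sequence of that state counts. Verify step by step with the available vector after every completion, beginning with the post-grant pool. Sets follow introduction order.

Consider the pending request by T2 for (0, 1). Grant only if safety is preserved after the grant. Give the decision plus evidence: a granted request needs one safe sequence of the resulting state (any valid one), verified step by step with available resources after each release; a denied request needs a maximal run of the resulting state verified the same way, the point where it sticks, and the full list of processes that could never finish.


GRANT: granting preserves safety; a valid post-grant sequence is T3, T4, T9, T2.
Key observation: after the grant the pool drops to (2, 2), which still lets T3 finish first and unwind the rest.
Step-by-step check of the post-grant state:
  pool = (2, 2)
  T3 needs (1, 1) <= (2, 2) -> finishes; pool += (0, 1) = (2, 3)
  T4 needs (2, 1) <= (2, 3) -> finishes; pool += (3, 2) = (5, 5)
  T9 needs (1, 4) <= (5, 5) -> finishes; pool += (0, 3) = (5, 8)
  T2 needs (4, 2) <= (5, 8) -> finishes; pool += (1, 1) = (6, 9)


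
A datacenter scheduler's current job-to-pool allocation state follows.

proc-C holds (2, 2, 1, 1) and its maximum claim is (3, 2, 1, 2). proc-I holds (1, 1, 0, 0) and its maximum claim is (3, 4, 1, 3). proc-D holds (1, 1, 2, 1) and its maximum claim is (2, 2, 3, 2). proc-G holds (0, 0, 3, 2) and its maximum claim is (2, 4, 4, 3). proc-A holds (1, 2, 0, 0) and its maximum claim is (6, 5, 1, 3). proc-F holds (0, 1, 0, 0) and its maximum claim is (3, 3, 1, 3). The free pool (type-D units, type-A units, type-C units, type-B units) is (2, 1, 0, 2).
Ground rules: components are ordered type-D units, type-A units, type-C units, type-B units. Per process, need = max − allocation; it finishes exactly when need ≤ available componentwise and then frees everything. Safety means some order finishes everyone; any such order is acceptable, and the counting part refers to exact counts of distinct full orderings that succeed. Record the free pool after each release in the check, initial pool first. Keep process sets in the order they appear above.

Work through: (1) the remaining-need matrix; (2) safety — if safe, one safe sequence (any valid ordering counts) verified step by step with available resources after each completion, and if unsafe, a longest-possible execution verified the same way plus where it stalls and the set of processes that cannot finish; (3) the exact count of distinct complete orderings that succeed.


(1) Outstanding need per process (order type-D units, type-A units, type-C units, type-B units):
  proc-C: (1, 0, 0, 1)
  proc-I: (2, 3, 1, 3)
  proc-D: (1, 1, 1, 1)
  proc-G: (2, 4, 1, 1)
  proc-A: (5, 3, 1, 3)
  proc-F: (3, 2, 1, 3)
(2) The state is SAFE; one workable sequence: proc-C, proc-I, proc-F, proc-D, proc-A, proc-G.
Key observation: proc-I marks the first exact bind of the order: its need (2, 3, 1, 3) fits the free (4, 3, 1, 3) with zero slack on a requested resource.
Step-by-step check:
  pool = (2, 1, 0, 2)
  proc-C needs (1, 0, 0, 1) <= (2, 1, 0, 2) -> finishes; pool += (2, 2, 1, 1) = (4, 3, 1, 3)
  proc-I needs (2, 3, 1, 3) <= (4, 3, 1, 3) -> finishes; pool += (1, 1, 0, 0) = (5, 4, 1, 3)
  proc-F needs (3, 2, 1, 3) <= (5, 4, 1, 3) -> finishes; pool += (0, 1, 0, 0) = (5, 5, 1, 3)
  proc-D needs (1, 1, 1, 1) <= (5, 5, 1, 3) -> finishes; pool += (1, 1, 2, 1) = (6, 6, 3, 4)
  proc-A needs (5, 3, 1, 3) <= (6, 6, 3, 4) -> finishes; pool += (1, 2, 0, 0) = (7, 8, 3, 4)
  proc-G needs (2, 4, 1, 1) <= (7, 8, 3, 4) -> finishes; pool += (0, 0, 3, 2) = (7, 8, 6, 6)
(3) Precisely 64 of the possible complete orderings are safe sequences.


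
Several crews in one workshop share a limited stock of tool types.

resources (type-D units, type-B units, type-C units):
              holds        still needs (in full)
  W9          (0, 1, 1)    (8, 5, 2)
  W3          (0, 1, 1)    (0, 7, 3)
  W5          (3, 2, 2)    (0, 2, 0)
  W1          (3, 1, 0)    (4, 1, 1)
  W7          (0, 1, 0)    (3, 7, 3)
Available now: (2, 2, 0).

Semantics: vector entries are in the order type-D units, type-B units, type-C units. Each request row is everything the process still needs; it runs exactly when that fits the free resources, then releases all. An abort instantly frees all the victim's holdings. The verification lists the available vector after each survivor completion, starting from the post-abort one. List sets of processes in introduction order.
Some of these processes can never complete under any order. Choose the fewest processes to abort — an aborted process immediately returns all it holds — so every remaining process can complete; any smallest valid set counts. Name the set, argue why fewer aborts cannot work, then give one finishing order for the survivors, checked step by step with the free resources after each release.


The answer: abort W7.
Key observation: aborting W7 returns (0, 1, 0), and W3 — hopeless before — runs at step 4 with the returned capacity in the pool.
Minimality: the empty abort set fails — the state is deadlocked as it stands.
One survivor order: W5, W1, W9, W3. Walking it through (post-abort pool first):
  pool = (2, 3, 0)
  W5 needs (0, 2, 0) <= (2, 3, 0) -> finishes; pool += (3, 2, 2) = (5, 5, 2)
  W1 needs (4, 1, 1) <= (5, 5, 2) -> finishes; pool += (3, 1, 0) = (8, 6, 2)
  W9 needs (8, 5, 2) <= (8, 6, 2) -> finishes; pool += (0, 1, 1) = (8, 7, 3)
  W3 needs (0, 7, 3) <= (8, 7, 3) -> finishes; pool += (0, 1, 1) = (8, 8, 4)


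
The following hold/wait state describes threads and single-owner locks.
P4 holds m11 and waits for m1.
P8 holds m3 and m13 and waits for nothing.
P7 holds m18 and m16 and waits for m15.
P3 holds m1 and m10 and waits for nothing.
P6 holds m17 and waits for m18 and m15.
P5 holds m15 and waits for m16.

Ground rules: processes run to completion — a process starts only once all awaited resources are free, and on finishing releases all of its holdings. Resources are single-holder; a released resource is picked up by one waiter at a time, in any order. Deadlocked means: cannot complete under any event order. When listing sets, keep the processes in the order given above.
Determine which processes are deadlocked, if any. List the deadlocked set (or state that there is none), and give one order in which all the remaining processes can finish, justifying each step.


Deadlocked: P7, P6 and P5.
Key observation: nobody on the ring P7 -> P5 -> P7 can start until another member finishes, which never happens; P6 waits into the deadlock from upstream.
The rest can finish in the order P3, P4, P8.
Check, step by step:
  P3: no waits; runs immediately, freeing m1 and m10
  P4 waits on m1 — all released -> runs and releases m11
  P8: no waits; runs immediately, freeing m3 and m13


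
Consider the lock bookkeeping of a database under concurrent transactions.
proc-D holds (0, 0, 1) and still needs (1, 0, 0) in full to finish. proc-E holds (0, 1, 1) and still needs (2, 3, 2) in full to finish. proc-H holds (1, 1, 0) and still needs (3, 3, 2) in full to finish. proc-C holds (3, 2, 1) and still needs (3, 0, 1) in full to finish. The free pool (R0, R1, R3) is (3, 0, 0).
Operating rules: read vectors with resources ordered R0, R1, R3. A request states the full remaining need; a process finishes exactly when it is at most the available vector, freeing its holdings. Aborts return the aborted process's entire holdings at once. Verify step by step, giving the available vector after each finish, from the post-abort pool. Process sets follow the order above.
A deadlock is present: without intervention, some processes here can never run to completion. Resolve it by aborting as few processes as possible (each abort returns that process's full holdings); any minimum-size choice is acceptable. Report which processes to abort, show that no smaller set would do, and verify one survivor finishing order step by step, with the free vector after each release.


The answer: abort proc-H.
Key observation: proc-E could never have finished before the abort; with (1, 1, 0) returned by proc-H, it fits at step 3.
Why nothing smaller works: aborting no one leaves the state deadlocked as given.
One survivor order: proc-D, proc-C, proc-E. Check, step by step (post-abort pool first):
  pool = (4, 1, 0)
  proc-D: need (1, 0, 0) fits (4, 1, 0); releases (0, 0, 1), pool now (4, 1, 1)
  proc-C: need (3, 0, 1) fits (4, 1, 1); releases (3, 2, 1), pool now (7, 3, 2)
  proc-E: need (2, 3, 2) fits (7, 3, 2); releases (0, 1, 1), pool now (7, 4, 3)


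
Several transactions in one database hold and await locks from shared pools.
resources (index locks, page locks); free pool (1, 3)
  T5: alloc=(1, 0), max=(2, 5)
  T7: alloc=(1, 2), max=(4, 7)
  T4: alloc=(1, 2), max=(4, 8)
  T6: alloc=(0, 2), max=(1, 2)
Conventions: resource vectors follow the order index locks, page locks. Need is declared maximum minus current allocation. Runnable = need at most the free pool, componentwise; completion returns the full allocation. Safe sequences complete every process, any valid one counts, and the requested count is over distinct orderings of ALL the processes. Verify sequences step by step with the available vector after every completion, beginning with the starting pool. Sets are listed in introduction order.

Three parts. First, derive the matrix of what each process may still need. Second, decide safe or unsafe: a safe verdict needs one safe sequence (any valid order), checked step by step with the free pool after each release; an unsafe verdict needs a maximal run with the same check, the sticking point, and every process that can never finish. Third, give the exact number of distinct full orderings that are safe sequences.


(1) Outstanding need per process (order index locks, page locks):
  T5: (1, 5)
  T7: (3, 5)
  T4: (3, 6)
  T6: (1, 0)
(2) UNSAFE — no complete ordering exists.
Key observation: once T6, T5 finish, the pool peaks at (2, 5) — and every remaining process still needs more index locks than that.
A maximal execution: T6, T5 — then nothing else fits. Check, step by step:
  pool = (1, 3)
  run T6 (needs (1, 0), free (1, 3)); after release of (0, 2) the pool is (1, 5)
  run T5 (needs (1, 5), free (1, 5)); after release of (1, 0) the pool is (2, 5)
  blocked: T7 wants (3, 5), pool (2, 5) — not enough index locks
  blocked: T4 wants (3, 6), pool (2, 5) — not enough index locks and page locks
Permanently blocked: T7 and T4.
(3) Exactly 0 of the possible complete orderings are safe sequences.


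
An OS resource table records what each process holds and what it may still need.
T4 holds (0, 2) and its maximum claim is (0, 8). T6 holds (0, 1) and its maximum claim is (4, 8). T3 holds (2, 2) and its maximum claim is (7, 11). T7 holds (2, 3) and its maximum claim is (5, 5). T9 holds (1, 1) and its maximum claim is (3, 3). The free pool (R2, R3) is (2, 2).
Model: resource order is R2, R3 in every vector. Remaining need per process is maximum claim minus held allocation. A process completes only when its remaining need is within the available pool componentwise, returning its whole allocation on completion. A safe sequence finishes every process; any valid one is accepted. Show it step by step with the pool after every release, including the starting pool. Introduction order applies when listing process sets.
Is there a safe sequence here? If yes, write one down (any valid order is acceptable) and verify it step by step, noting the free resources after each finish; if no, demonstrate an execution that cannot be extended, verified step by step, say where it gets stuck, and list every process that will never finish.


SAFE — a valid safe sequence is T9, T7, T4, T6, T3.
Key observation: T9 is the earliest step where a requested resource binds exactly: need (2, 2), pool (2, 2) at its turn.
Verifying each step:
  pool = (2, 2)
  T9 needs (2, 2) <= (2, 2) -> finishes; pool += (1, 1) = (3, 3)
  T7 needs (3, 2) <= (3, 3) -> finishes; pool += (2, 3) = (5, 6)
  T4 needs (0, 6) <= (5, 6) -> finishes; pool += (0, 2) = (5, 8)
  T6 needs (4, 7) <= (5, 8) -> finishes; pool += (0, 1) = (5, 9)
  T3 needs (5, 9) <= (5, 9) -> finishes; pool += (2, 2) = (7, 11)


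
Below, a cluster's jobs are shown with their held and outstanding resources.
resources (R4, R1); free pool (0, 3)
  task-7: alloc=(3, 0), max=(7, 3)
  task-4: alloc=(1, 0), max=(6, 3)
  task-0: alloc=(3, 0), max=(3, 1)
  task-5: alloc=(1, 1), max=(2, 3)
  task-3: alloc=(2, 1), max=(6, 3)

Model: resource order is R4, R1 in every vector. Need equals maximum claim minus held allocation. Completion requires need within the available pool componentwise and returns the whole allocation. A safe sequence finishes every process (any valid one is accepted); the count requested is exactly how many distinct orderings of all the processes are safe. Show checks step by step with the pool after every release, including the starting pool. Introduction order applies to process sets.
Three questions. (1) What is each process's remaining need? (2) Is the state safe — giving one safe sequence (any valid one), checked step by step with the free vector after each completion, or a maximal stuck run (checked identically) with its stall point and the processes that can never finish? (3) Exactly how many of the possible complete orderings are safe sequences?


(1) Need matrix, components ordered R4, R1:
  task-7: (4, 3)
  task-4: (5, 3)
  task-0: (0, 1)
  task-5: (1, 2)
  task-3: (4, 2)
(2) The state is SAFE; one workable sequence: task-0, task-5, task-7, task-3, task-4.
Key observation: task-7 marks the first exact bind of the order: its need (4, 3) fits the free (4, 4) with zero slack on a requested resource.
Walking it through:
  pool = (0, 3)
  task-0: need (0, 1) fits (0, 3); releases (3, 0), pool now (3, 3)
  task-5: need (1, 2) fits (3, 3); releases (1, 1), pool now (4, 4)
  task-7: need (4, 3) fits (4, 4); releases (3, 0), pool now (7, 4)
  task-3: need (4, 2) fits (7, 4); releases (2, 1), pool now (9, 5)
  task-4: need (5, 3) fits (9, 5); releases (1, 0), pool now (10, 5)
(3) The exact count: 4 of the possible complete orderings are safe sequences.


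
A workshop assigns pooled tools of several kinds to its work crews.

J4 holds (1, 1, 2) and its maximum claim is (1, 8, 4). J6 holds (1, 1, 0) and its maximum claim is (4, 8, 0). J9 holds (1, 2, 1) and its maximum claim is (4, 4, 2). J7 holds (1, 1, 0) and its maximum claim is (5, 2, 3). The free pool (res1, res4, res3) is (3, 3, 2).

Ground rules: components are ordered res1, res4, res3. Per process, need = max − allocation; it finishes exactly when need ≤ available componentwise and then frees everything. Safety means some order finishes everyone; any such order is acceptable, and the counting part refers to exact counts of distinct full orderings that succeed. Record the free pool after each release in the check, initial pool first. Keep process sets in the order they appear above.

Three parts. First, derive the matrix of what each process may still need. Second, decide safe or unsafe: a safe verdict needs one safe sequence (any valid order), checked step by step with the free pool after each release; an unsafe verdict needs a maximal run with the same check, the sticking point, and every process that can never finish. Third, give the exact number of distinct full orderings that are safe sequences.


(1) Remaining need (order res1, res4, res3):
  J4: (0, 7, 2)
  J6: (3, 7, 0)
  J9: (3, 2, 1)
  J7: (4, 1, 3)
(2) UNSAFE — no complete ordering exists.
Key observation: the pool after J9, J7 is (5, 6, 3); every surviving request exceeds it in res4, so progress ends there.
A maximal execution: J9, J7 — then nothing else fits. Walking it through:
  pool = (3, 3, 2)
  J9: need (3, 2, 1) fits (3, 3, 2); releases (1, 2, 1), pool now (4, 5, 3)
  J7: need (4, 1, 3) fits (4, 5, 3); releases (1, 1, 0), pool now (5, 6, 3)
  J4 still needs (0, 7, 2) but only (5, 6, 3) is free — short on res4
  J6 still needs (3, 7, 0) but only (5, 6, 3) is free — short on res4
Processes that can never finish: J4 and J6.
(3) Precisely 0 of the possible complete orderings are safe sequences.


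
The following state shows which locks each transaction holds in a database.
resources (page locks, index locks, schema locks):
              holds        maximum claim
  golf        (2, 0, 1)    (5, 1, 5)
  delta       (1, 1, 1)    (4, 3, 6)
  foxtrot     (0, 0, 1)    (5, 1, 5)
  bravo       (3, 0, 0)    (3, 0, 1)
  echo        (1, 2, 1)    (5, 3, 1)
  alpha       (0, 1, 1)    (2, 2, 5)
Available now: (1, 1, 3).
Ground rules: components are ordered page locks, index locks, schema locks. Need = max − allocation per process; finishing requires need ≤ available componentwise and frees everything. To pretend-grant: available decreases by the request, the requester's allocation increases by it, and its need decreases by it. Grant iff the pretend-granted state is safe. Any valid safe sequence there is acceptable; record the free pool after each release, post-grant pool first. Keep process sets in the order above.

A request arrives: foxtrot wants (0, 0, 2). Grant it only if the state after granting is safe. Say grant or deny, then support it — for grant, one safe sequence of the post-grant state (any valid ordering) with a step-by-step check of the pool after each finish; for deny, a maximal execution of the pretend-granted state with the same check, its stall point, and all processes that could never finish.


GRANT. The post-grant state is safe; one safe sequence: bravo, echo, foxtrot, golf, delta, alpha.
Key observation: the grant leaves (1, 1, 1) free — enough for bravo, whose release restarts the cascade.
Check on the post-grant state, step by step:
  pool = (1, 1, 1)
  run bravo (needs (0, 0, 1), free (1, 1, 1)); after release of (3, 0, 0) the pool is (4, 1, 1)
  run echo (needs (4, 1, 0), free (4, 1, 1)); after release of (1, 2, 1) the pool is (5, 3, 2)
  run foxtrot (needs (5, 1, 2), free (5, 3, 2)); after release of (0, 0, 3) the pool is (5, 3, 5)
  run golf (needs (3, 1, 4), free (5, 3, 5)); after release of (2, 0, 1) the pool is (7, 3, 6)
  run delta (needs (3, 2, 5), free (7, 3, 6)); after release of (1, 1, 1) the pool is (8, 4, 7)
  run alpha (needs (2, 1, 4), free (8, 4, 7)); after release of (0, 1, 1) the pool is (8, 5, 8)


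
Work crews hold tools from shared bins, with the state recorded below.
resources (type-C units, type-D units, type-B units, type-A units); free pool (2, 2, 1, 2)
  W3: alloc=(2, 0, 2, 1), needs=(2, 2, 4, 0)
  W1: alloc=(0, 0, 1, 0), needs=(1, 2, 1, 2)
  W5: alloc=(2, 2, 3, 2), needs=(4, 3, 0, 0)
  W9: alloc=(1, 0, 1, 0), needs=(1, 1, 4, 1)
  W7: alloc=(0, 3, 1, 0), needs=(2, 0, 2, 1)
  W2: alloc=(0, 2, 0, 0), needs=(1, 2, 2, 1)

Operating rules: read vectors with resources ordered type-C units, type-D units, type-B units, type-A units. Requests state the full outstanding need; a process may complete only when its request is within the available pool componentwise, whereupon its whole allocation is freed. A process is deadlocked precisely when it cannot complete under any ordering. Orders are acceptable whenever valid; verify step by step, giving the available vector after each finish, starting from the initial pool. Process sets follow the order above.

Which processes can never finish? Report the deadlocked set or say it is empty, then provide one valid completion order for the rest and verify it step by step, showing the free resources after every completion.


Deadlocked: W3, W5 and W9.
Key observation: after W1, W2, W7 the pool peaks at (2, 7, 3, 2), and each blocked process is short somewhere: W3 on type-B units; W5 on type-C units; W9 on type-B units.
A valid finishing order for the others: W1, W2, W7. Step-by-step check:
  pool = (2, 2, 1, 2)
  run W1 (needs (1, 2, 1, 2), free (2, 2, 1, 2)); after release of (0, 0, 1, 0) the pool is (2, 2, 2, 2)
  run W2 (needs (1, 2, 2, 1), free (2, 2, 2, 2)); after release of (0, 2, 0, 0) the pool is (2, 4, 2, 2)
  run W7 (needs (2, 0, 2, 1), free (2, 4, 2, 2)); after release of (0, 3, 1, 0) the pool is (2, 7, 3, 2)
None of the blocked processes ever fits:
  W3 still needs (2, 2, 4, 0) but only (2, 7, 3, 2) is free — short on type-B units
  W5 still needs (4, 3, 0, 0) but only (2, 7, 3, 2) is free — short on type-C units
  W9 still needs (1, 1, 4, 1) but only (2, 7, 3, 2) is free — short on type-B units


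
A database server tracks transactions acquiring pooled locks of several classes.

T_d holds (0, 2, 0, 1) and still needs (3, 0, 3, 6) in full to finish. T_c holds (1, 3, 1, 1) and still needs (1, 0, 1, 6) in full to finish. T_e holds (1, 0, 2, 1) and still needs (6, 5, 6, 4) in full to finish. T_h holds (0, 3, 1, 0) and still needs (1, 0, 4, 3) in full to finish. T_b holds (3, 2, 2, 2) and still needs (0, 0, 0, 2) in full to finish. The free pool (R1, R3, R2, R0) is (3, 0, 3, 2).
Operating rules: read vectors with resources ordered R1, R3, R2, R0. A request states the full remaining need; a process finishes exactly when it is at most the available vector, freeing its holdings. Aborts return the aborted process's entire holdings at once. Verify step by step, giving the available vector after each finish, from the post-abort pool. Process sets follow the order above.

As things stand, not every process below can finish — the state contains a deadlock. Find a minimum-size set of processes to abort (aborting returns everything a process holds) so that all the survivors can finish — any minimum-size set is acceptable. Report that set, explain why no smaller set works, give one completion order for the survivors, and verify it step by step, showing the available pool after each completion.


Minimum abort set: T_d.
Key observation: T_c was stuck for good until T_d gave back (0, 2, 0, 1); in the order shown it finishes at step 4.
Why nothing smaller works: aborting no one leaves the state deadlocked as given.
One survivor order: T_b, T_h, T_e, T_c. Step-by-step check (post-abort pool first):
  pool = (3, 2, 3, 3)
  T_b needs (0, 0, 0, 2) <= (3, 2, 3, 3) -> finishes; pool += (3, 2, 2, 2) = (6, 4, 5, 5)
  T_h needs (1, 0, 4, 3) <= (6, 4, 5, 5) -> finishes; pool += (0, 3, 1, 0) = (6, 7, 6, 5)
  T_e needs (6, 5, 6, 4) <= (6, 7, 6, 5) -> finishes; pool += (1, 0, 2, 1) = (7, 7, 8, 6)
  T_c needs (1, 0, 1, 6) <= (7, 7, 8, 6) -> finishes; pool += (1, 3, 1, 1) = (8, 10, 9, 7)


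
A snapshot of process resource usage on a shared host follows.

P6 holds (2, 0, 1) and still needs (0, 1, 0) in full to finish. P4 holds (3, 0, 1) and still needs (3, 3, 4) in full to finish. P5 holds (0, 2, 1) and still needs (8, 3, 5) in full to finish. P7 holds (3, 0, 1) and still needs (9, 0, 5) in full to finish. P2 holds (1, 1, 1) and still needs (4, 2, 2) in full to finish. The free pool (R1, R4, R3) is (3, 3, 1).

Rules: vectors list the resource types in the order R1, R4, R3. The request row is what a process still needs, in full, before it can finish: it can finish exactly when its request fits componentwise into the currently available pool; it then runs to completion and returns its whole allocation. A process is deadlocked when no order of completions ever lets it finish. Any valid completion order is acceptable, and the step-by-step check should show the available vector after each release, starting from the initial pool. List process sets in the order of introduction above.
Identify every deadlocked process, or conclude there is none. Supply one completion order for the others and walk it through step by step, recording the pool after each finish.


Deadlocked set: P4, P5 and P7.
Key observation: after P6, P2 complete, (6, 4, 3) is the best the pool ever gets, yet each leftover process wants more R3.
A valid finishing order for the others: P6, P2. Walking it through:
  pool = (3, 3, 1)
  run P6 (needs (0, 1, 0), free (3, 3, 1)); after release of (2, 0, 1) the pool is (5, 3, 2)
  run P2 (needs (4, 2, 2), free (5, 3, 2)); after release of (1, 1, 1) the pool is (6, 4, 3)
None of the blocked processes ever fits:
  P4 cannot run: need (3, 3, 4) vs free (6, 4, 3) (insufficient R3)
  P5 cannot run: need (8, 3, 5) vs free (6, 4, 3) (insufficient R1 and R3)
  P7 cannot run: need (9, 0, 5) vs free (6, 4, 3) (insufficient R1 and R3)


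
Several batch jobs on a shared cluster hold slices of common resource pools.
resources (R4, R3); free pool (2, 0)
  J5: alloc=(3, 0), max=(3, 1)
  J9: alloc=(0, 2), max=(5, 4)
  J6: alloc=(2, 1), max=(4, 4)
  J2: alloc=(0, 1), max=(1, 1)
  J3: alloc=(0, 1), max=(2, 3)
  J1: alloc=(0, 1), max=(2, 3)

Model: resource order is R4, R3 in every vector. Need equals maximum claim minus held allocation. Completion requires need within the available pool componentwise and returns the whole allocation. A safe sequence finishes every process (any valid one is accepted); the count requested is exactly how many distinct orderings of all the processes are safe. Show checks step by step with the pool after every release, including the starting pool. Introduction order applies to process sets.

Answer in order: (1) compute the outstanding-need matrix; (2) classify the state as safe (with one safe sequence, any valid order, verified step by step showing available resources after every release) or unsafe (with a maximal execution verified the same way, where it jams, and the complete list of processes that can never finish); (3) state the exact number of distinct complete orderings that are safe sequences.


(1) Outstanding need per process (order R4, R3):
  J5: (0, 1)
  J9: (5, 2)
  J6: (2, 3)
  J2: (1, 0)
  J3: (2, 2)
  J1: (2, 2)
(2) UNSAFE.
Key observation: the wall is R3: completing J2, J5 brings the pool only to (5, 1), and all the rest need more.
Going as far as possible: J2, J5; after that, nothing fits. Step-by-step check:
  pool = (2, 0)
  J2: need (1, 0) fits (2, 0); releases (0, 1), pool now (2, 1)
  J5: need (0, 1) fits (2, 1); releases (3, 0), pool now (5, 1)
  J9 cannot run: need (5, 2) vs free (5, 1) (insufficient R3)
  J6 cannot run: need (2, 3) vs free (5, 1) (insufficient R3)
  J3 cannot run: need (2, 2) vs free (5, 1) (insufficient R3)
  J1 cannot run: need (2, 2) vs free (5, 1) (insufficient R3)
Permanently blocked: J9, J6, J3 and J1.
(3) Precisely 0 of the possible complete orderings are safe sequences.


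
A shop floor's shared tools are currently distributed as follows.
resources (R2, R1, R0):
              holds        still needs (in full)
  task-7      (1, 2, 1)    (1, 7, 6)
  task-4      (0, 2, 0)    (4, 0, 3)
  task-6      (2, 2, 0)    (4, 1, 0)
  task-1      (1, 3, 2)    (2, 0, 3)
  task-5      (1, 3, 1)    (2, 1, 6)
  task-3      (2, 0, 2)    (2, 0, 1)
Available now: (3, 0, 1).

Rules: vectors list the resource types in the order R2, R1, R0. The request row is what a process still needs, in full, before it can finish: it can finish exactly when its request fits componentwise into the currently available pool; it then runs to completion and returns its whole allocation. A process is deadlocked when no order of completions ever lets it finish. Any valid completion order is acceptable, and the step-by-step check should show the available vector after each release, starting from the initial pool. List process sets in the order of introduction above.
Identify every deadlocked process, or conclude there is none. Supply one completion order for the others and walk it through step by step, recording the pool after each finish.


Deadlocked set: task-7 and task-5.
Key observation: R0 is the bottleneck — with task-3, task-4, task-1, task-6 done the pool holds (8, 7, 5), short of every remaining need.
The rest can finish in the order task-3, task-4, task-1, task-6. Walking it through:
  pool = (3, 0, 1)
  run task-3 (needs (2, 0, 1), free (3, 0, 1)); after release of (2, 0, 2) the pool is (5, 0, 3)
  run task-4 (needs (4, 0, 3), free (5, 0, 3)); after release of (0, 2, 0) the pool is (5, 2, 3)
  run task-1 (needs (2, 0, 3), free (5, 2, 3)); after release of (1, 3, 2) the pool is (6, 5, 5)
  run task-6 (needs (4, 1, 0), free (6, 5, 5)); after release of (2, 2, 0) the pool is (8, 7, 5)
None of the blocked processes ever fits:
  task-7 still needs (1, 7, 6) but only (8, 7, 5) is free — short on R0
  task-5 still needs (2, 1, 6) but only (8, 7, 5) is free — short on R0


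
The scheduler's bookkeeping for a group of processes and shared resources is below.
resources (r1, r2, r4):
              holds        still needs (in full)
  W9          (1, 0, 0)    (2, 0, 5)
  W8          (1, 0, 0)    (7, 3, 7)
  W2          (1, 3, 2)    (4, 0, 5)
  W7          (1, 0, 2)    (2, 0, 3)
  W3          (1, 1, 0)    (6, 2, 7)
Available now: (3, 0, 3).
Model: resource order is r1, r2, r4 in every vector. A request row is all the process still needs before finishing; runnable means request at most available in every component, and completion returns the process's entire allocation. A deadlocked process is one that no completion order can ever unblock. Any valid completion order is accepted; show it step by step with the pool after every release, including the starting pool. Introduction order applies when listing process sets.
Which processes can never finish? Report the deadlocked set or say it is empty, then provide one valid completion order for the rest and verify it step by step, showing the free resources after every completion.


No process is deadlocked.
Key observation: W7 can run right away; the returned allocation unlocks the remaining processes in turn.
A valid finishing order for the others: W7, W2, W9, W3, W8. Check, step by step:
  pool = (3, 0, 3)
  W7 needs (2, 0, 3) <= (3, 0, 3) -> finishes; pool += (1, 0, 2) = (4, 0, 5)
  W2 needs (4, 0, 5) <= (4, 0, 5) -> finishes; pool += (1, 3, 2) = (5, 3, 7)
  W9 needs (2, 0, 5) <= (5, 3, 7) -> finishes; pool += (1, 0, 0) = (6, 3, 7)
  W3 needs (6, 2, 7) <= (6, 3, 7) -> finishes; pool += (1, 1, 0) = (7, 4, 7)
  W8 needs (7, 3, 7) <= (7, 4, 7) -> finishes; pool += (1, 0, 0) = (8, 4, 7)


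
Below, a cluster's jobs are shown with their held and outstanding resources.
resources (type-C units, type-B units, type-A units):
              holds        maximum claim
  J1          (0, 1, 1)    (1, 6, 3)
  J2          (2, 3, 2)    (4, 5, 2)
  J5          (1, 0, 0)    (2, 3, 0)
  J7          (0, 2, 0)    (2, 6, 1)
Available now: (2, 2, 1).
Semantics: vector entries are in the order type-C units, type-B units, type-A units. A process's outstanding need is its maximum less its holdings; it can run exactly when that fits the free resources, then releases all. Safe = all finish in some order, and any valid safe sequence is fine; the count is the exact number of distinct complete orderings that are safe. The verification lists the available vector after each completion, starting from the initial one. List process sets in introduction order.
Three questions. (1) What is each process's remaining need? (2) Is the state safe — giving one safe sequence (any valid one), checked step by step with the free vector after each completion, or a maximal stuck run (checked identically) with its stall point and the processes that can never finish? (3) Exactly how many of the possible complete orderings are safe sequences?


(1) Remaining need (order type-C units, type-B units, type-A units):
  J1: (1, 5, 2)
  J2: (2, 2, 0)
  J5: (1, 3, 0)
  J7: (2, 4, 1)
(2) The state is SAFE; one workable sequence: J2, J7, J1, J5.
Key observation: the first exact fit in this order is J2 — it needs (2, 2, 0) with (2, 2, 1) free, meeting a requested resource to the last unit.
Step-by-step check:
  pool = (2, 2, 1)
  J2 needs (2, 2, 0) <= (2, 2, 1) -> finishes; pool += (2, 3, 2) = (4, 5, 3)
  J7 needs (2, 4, 1) <= (4, 5, 3) -> finishes; pool += (0, 2, 0) = (4, 7, 3)
  J1 needs (1, 5, 2) <= (4, 7, 3) -> finishes; pool += (0, 1, 1) = (4, 8, 4)
  J5 needs (1, 3, 0) <= (4, 8, 4) -> finishes; pool += (1, 0, 0) = (5, 8, 4)
(3) The exact count: 6 of the possible complete orderings are safe sequences.
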